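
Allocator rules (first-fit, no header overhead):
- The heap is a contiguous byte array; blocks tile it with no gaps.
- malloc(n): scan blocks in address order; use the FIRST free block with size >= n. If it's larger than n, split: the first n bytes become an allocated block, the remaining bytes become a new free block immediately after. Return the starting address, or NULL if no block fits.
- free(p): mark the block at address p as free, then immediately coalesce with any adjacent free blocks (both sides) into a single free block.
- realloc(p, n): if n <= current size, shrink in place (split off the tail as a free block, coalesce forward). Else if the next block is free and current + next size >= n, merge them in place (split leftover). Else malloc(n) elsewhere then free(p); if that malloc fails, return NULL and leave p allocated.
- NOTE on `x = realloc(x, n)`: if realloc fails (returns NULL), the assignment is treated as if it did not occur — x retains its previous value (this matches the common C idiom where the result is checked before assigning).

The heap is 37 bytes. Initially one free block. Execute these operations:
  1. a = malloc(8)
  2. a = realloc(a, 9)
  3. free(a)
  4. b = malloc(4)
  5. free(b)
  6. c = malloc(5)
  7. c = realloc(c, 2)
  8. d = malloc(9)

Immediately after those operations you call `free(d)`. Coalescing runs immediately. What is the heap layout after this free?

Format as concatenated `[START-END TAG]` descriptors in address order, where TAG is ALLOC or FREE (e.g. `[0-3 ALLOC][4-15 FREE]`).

Answer: [0-1 ALLOC][2-36 FREE]

Derivation:
Op 1: a = malloc(8) -> a = 0; heap: [0-7 ALLOC][8-36 FREE]
Op 2: a = realloc(a, 9) -> a = 0; heap: [0-8 ALLOC][9-36 FREE]
Op 3: free(a) -> (freed a); heap: [0-36 FREE]
Op 4: b = malloc(4) -> b = 0; heap: [0-3 ALLOC][4-36 FREE]
Op 5: free(b) -> (freed b); heap: [0-36 FREE]
Op 6: c = malloc(5) -> c = 0; heap: [0-4 ALLOC][5-36 FREE]
Op 7: c = realloc(c, 2) -> c = 0; heap: [0-1 ALLOC][2-36 FREE]
Op 8: d = malloc(9) -> d = 2; heap: [0-1 ALLOC][2-10 ALLOC][11-36 FREE]
free(d): d = 2 -> block [2-10 ALLOC]; mark free, coalesce with adjacent free neighbors -> [0-1 ALLOC][2-36 FREE]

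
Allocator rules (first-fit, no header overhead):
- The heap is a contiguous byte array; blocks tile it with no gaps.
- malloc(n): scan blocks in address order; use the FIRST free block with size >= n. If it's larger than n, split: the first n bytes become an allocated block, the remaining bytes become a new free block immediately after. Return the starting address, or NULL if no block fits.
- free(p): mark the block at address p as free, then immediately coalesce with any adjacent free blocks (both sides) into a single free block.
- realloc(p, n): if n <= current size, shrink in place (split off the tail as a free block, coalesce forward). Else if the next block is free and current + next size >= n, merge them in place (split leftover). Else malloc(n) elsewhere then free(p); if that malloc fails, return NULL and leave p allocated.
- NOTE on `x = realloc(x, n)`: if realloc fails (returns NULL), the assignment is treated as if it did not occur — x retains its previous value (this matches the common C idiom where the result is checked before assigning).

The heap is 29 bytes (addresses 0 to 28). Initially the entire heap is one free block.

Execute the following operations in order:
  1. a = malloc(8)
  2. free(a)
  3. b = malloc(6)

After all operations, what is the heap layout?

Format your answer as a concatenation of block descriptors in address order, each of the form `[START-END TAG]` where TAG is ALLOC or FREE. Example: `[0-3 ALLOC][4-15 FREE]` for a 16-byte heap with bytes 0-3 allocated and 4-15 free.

Answer: [0-5 ALLOC][6-28 FREE]

Derivation:
Op 1: a = malloc(8) -> a = 0; heap: [0-7 ALLOC][8-28 FREE]
Op 2: free(a) -> (freed a); heap: [0-28 FREE]
Op 3: b = malloc(6) -> b = 0; heap: [0-5 ALLOC][6-28 FREE]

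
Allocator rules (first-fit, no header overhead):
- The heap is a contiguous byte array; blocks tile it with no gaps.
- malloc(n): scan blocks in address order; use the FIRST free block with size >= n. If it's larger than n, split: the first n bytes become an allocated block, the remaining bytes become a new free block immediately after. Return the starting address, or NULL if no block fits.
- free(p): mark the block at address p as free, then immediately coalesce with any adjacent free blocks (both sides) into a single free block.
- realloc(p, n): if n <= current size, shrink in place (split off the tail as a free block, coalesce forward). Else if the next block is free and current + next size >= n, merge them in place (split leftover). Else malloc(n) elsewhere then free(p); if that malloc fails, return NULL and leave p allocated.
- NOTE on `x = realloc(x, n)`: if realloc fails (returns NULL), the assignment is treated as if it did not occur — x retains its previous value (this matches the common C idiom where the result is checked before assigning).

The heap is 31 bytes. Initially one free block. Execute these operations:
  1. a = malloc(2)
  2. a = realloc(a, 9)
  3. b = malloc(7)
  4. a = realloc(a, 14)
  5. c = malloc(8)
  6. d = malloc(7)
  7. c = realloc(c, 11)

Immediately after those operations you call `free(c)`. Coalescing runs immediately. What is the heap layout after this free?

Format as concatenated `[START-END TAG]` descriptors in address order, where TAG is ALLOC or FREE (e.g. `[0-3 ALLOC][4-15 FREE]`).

Answer: [0-8 FREE][9-15 ALLOC][16-29 ALLOC][30-30 FREE]

Derivation:
Op 1: a = malloc(2) -> a = 0; heap: [0-1 ALLOC][2-30 FREE]
Op 2: a = realloc(a, 9) -> a = 0; heap: [0-8 ALLOC][9-30 FREE]
Op 3: b = malloc(7) -> b = 9; heap: [0-8 ALLOC][9-15 ALLOC][16-30 FREE]
Op 4: a = realloc(a, 14) -> a = 16; heap: [0-8 FREE][9-15 ALLOC][16-29 ALLOC][30-30 FREE]
Op 5: c = malloc(8) -> c = 0; heap: [0-7 ALLOC][8-8 FREE][9-15 ALLOC][16-29 ALLOC][30-30 FREE]
Op 6: d = malloc(7) -> d = NULL; heap: [0-7 ALLOC][8-8 FREE][9-15 ALLOC][16-29 ALLOC][30-30 FREE]
Op 7: c = realloc(c, 11) -> NULL (c unchanged); heap: [0-7 ALLOC][8-8 FREE][9-15 ALLOC][16-29 ALLOC][30-30 FREE]
free(c): c = 0 -> block [0-7 ALLOC]; mark free, coalesce with adjacent free neighbors -> [0-8 FREE][9-15 ALLOC][16-29 ALLOC][30-30 FREE]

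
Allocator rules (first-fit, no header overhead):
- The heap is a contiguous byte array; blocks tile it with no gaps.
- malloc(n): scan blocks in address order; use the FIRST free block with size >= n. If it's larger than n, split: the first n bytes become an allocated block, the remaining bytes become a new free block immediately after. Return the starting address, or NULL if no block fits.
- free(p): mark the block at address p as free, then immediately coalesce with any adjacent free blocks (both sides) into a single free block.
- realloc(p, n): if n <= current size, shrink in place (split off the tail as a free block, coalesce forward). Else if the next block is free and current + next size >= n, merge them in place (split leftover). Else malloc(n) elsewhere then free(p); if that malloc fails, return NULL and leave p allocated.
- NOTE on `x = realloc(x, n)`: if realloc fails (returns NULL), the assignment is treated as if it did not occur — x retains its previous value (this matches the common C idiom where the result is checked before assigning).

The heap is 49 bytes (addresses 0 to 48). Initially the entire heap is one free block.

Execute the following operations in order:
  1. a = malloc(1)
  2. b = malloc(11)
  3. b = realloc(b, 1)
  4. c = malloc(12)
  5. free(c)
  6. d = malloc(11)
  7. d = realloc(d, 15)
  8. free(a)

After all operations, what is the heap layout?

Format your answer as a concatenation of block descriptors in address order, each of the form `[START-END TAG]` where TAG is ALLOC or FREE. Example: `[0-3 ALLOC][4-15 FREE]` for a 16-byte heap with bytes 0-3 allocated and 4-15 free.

Answer: [0-0 FREE][1-1 ALLOC][2-16 ALLOC][17-48 FREE]

Derivation:
Op 1: a = malloc(1) -> a = 0; heap: [0-0 ALLOC][1-48 FREE]
Op 2: b = malloc(11) -> b = 1; heap: [0-0 ALLOC][1-11 ALLOC][12-48 FREE]
Op 3: b = realloc(b, 1) -> b = 1; heap: [0-0 ALLOC][1-1 ALLOC][2-48 FREE]
Op 4: c = malloc(12) -> c = 2; heap: [0-0 ALLOC][1-1 ALLOC][2-13 ALLOC][14-48 FREE]
Op 5: free(c) -> (freed c); heap: [0-0 ALLOC][1-1 ALLOC][2-48 FREE]
Op 6: d = malloc(11) -> d = 2; heap: [0-0 ALLOC][1-1 ALLOC][2-12 ALLOC][13-48 FREE]
Op 7: d = realloc(d, 15) -> d = 2; heap: [0-0 ALLOC][1-1 ALLOC][2-16 ALLOC][17-48 FREE]
Op 8: free(a) -> (freed a); heap: [0-0 FREE][1-1 ALLOC][2-16 ALLOC][17-48 FREE]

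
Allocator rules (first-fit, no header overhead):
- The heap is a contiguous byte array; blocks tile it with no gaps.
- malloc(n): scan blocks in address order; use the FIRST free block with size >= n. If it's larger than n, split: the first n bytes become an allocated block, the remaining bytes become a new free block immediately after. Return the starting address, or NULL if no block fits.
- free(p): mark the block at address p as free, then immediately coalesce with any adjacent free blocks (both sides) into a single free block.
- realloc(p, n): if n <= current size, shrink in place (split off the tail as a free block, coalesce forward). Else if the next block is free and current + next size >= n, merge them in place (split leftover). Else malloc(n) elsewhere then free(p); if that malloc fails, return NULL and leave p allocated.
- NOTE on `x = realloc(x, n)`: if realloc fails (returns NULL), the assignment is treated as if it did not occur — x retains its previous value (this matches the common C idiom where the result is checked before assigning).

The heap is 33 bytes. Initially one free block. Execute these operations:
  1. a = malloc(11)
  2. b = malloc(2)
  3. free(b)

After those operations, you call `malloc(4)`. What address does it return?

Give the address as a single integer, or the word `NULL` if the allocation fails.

Answer: 11

Derivation:
Op 1: a = malloc(11) -> a = 0; heap: [0-10 ALLOC][11-32 FREE]
Op 2: b = malloc(2) -> b = 11; heap: [0-10 ALLOC][11-12 ALLOC][13-32 FREE]
Op 3: free(b) -> (freed b); heap: [0-10 ALLOC][11-32 FREE]
malloc(4): first-fit scan over [0-10 ALLOC][11-32 FREE] -> 11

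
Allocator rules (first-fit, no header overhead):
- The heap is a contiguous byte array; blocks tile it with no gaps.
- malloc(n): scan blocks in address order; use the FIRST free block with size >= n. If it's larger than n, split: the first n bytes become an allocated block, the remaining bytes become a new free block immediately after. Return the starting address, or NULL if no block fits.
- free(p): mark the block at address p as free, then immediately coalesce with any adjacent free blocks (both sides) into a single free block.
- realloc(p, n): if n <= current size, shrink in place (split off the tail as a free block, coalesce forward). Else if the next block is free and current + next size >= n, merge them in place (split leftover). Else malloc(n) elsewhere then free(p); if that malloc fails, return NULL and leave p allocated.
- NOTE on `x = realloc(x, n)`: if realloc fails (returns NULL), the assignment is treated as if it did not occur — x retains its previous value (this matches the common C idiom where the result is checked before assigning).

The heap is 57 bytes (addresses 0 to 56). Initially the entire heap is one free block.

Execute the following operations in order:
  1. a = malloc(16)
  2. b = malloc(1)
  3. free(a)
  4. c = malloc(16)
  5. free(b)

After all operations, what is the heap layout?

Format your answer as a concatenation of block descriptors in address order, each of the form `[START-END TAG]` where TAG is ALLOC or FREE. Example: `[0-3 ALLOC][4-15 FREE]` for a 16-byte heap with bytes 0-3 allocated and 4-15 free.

Answer: [0-15 ALLOC][16-56 FREE]

Derivation:
Op 1: a = malloc(16) -> a = 0; heap: [0-15 ALLOC][16-56 FREE]
Op 2: b = malloc(1) -> b = 16; heap: [0-15 ALLOC][16-16 ALLOC][17-56 FREE]
Op 3: free(a) -> (freed a); heap: [0-15 FREE][16-16 ALLOC][17-56 FREE]
Op 4: c = malloc(16) -> c = 0; heap: [0-15 ALLOC][16-16 ALLOC][17-56 FREE]
Op 5: free(b) -> (freed b); heap: [0-15 ALLOC][16-56 FREE]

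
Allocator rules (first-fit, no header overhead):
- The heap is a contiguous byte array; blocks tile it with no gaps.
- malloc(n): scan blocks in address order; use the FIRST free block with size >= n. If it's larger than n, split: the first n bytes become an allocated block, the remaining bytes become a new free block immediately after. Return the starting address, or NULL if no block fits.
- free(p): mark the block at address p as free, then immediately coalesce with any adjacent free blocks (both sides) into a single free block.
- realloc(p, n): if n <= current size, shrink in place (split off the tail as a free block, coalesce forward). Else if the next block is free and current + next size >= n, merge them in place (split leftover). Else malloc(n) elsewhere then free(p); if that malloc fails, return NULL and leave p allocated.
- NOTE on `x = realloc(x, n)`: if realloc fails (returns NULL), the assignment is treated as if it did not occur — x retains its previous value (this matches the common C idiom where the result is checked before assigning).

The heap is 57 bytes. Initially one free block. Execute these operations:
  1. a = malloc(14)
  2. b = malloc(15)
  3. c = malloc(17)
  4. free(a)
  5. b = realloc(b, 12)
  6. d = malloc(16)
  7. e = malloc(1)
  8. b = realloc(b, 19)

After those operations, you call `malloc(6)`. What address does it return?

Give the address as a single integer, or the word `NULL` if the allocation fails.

Answer: 1

Derivation:
Op 1: a = malloc(14) -> a = 0; heap: [0-13 ALLOC][14-56 FREE]
Op 2: b = malloc(15) -> b = 14; heap: [0-13 ALLOC][14-28 ALLOC][29-56 FREE]
Op 3: c = malloc(17) -> c = 29; heap: [0-13 ALLOC][14-28 ALLOC][29-45 ALLOC][46-56 FREE]
Op 4: free(a) -> (freed a); heap: [0-13 FREE][14-28 ALLOC][29-45 ALLOC][46-56 FREE]
Op 5: b = realloc(b, 12) -> b = 14; heap: [0-13 FREE][14-25 ALLOC][26-28 FREE][29-45 ALLOC][46-56 FREE]
Op 6: d = malloc(16) -> d = NULL; heap: [0-13 FREE][14-25 ALLOC][26-28 FREE][29-45 ALLOC][46-56 FREE]
Op 7: e = malloc(1) -> e = 0; heap: [0-0 ALLOC][1-13 FREE][14-25 ALLOC][26-28 FREE][29-45 ALLOC][46-56 FREE]
Op 8: b = realloc(b, 19) -> NULL (b unchanged); heap: [0-0 ALLOC][1-13 FREE][14-25 ALLOC][26-28 FREE][29-45 ALLOC][46-56 FREE]
malloc(6): first-fit scan over [0-0 ALLOC][1-13 FREE][14-25 ALLOC][26-28 FREE][29-45 ALLOC][46-56 FREE] -> 1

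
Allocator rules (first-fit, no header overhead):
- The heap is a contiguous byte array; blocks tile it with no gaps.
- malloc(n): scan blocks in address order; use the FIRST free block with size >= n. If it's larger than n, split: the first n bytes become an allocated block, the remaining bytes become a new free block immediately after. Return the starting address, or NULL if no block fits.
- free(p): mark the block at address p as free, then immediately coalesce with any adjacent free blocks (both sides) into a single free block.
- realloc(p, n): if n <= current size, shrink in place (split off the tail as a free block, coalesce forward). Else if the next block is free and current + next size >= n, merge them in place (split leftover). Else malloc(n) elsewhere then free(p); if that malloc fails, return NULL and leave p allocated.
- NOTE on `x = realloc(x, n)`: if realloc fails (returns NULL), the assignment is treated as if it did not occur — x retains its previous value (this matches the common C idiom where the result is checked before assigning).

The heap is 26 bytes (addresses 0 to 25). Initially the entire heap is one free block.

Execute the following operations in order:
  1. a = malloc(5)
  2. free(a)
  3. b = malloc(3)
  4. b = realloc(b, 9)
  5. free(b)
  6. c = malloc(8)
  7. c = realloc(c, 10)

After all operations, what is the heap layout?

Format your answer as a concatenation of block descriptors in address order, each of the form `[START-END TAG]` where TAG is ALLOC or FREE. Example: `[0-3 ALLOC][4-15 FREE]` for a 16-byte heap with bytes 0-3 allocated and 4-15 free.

Op 1: a = malloc(5) -> a = 0; heap: [0-4 ALLOC][5-25 FREE]
Op 2: free(a) -> (freed a); heap: [0-25 FREE]
Op 3: b = malloc(3) -> b = 0; heap: [0-2 ALLOC][3-25 FREE]
Op 4: b = realloc(b, 9) -> b = 0; heap: [0-8 ALLOC][9-25 FREE]
Op 5: free(b) -> (freed b); heap: [0-25 FREE]
Op 6: c = malloc(8) -> c = 0; heap: [0-7 ALLOC][8-25 FREE]
Op 7: c = realloc(c, 10) -> c = 0; heap: [0-9 ALLOC][10-25 FREE]

Answer: [0-9 ALLOC][10-25 FREE]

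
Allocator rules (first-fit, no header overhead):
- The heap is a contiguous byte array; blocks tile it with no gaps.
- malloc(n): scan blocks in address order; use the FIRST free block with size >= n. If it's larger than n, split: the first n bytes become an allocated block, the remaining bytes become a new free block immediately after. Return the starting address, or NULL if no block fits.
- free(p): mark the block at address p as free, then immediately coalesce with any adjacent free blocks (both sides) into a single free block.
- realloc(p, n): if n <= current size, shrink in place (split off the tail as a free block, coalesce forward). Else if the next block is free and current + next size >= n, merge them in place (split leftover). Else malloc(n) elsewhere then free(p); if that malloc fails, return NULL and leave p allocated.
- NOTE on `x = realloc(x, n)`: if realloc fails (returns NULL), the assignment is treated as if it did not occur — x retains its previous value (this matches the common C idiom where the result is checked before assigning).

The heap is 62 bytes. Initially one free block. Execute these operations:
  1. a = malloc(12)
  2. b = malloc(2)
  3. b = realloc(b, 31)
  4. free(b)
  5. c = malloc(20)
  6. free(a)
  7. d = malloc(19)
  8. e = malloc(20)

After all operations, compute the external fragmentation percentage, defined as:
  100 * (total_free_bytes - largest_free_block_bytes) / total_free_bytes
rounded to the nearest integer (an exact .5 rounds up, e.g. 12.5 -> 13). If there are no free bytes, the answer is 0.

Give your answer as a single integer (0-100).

Answer: 48

Derivation:
Op 1: a = malloc(12) -> a = 0; heap: [0-11 ALLOC][12-61 FREE]
Op 2: b = malloc(2) -> b = 12; heap: [0-11 ALLOC][12-13 ALLOC][14-61 FREE]
Op 3: b = realloc(b, 31) -> b = 12; heap: [0-11 ALLOC][12-42 ALLOC][43-61 FREE]
Op 4: free(b) -> (freed b); heap: [0-11 ALLOC][12-61 FREE]
Op 5: c = malloc(20) -> c = 12; heap: [0-11 ALLOC][12-31 ALLOC][32-61 FREE]
Op 6: free(a) -> (freed a); heap: [0-11 FREE][12-31 ALLOC][32-61 FREE]
Op 7: d = malloc(19) -> d = 32; heap: [0-11 FREE][12-31 ALLOC][32-50 ALLOC][51-61 FREE]
Op 8: e = malloc(20) -> e = NULL; heap: [0-11 FREE][12-31 ALLOC][32-50 ALLOC][51-61 FREE]
Free blocks: [12 11] total_free=23 largest=12 -> 100*(23-12)/23 = 1100/23 ≈ 47.826 -> rounds to 48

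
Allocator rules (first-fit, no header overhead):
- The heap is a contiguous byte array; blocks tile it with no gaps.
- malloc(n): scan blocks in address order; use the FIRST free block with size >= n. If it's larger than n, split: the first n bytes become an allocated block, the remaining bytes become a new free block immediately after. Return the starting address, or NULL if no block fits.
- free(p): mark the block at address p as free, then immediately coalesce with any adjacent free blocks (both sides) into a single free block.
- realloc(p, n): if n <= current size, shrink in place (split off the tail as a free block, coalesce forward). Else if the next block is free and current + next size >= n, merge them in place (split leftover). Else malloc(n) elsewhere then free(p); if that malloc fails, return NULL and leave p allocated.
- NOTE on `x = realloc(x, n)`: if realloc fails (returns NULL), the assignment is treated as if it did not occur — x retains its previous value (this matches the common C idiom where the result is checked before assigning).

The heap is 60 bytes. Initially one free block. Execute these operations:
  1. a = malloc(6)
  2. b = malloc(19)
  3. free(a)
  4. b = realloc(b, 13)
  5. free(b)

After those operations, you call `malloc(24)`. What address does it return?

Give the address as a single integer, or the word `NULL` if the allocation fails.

Answer: 0

Derivation:
Op 1: a = malloc(6) -> a = 0; heap: [0-5 ALLOC][6-59 FREE]
Op 2: b = malloc(19) -> b = 6; heap: [0-5 ALLOC][6-24 ALLOC][25-59 FREE]
Op 3: free(a) -> (freed a); heap: [0-5 FREE][6-24 ALLOC][25-59 FREE]
Op 4: b = realloc(b, 13) -> b = 6; heap: [0-5 FREE][6-18 ALLOC][19-59 FREE]
Op 5: free(b) -> (freed b); heap: [0-59 FREE]
malloc(24): first-fit scan over [0-59 FREE] -> 0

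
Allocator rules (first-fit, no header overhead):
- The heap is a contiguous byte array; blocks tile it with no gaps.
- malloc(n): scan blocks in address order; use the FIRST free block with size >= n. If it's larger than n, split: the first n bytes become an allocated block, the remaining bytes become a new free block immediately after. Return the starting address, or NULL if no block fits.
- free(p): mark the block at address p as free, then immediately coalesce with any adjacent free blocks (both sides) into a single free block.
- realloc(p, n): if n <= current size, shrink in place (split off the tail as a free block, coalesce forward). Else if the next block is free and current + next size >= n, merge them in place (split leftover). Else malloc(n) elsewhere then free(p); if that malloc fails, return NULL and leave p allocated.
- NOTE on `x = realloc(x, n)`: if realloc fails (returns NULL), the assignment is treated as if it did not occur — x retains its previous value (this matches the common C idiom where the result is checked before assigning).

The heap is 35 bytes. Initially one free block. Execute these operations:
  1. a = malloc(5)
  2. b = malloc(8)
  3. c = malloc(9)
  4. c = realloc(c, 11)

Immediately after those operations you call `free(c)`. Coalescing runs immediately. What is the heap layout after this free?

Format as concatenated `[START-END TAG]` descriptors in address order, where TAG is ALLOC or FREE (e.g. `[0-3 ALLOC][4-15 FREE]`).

Op 1: a = malloc(5) -> a = 0; heap: [0-4 ALLOC][5-34 FREE]
Op 2: b = malloc(8) -> b = 5; heap: [0-4 ALLOC][5-12 ALLOC][13-34 FREE]
Op 3: c = malloc(9) -> c = 13; heap: [0-4 ALLOC][5-12 ALLOC][13-21 ALLOC][22-34 FREE]
Op 4: c = realloc(c, 11) -> c = 13; heap: [0-4 ALLOC][5-12 ALLOC][13-23 ALLOC][24-34 FREE]
free(c): c = 13 -> block [13-23 ALLOC]; mark free, coalesce with adjacent free neighbors -> [0-4 ALLOC][5-12 ALLOC][13-34 FREE]

Answer: [0-4 ALLOC][5-12 ALLOC][13-34 FREE]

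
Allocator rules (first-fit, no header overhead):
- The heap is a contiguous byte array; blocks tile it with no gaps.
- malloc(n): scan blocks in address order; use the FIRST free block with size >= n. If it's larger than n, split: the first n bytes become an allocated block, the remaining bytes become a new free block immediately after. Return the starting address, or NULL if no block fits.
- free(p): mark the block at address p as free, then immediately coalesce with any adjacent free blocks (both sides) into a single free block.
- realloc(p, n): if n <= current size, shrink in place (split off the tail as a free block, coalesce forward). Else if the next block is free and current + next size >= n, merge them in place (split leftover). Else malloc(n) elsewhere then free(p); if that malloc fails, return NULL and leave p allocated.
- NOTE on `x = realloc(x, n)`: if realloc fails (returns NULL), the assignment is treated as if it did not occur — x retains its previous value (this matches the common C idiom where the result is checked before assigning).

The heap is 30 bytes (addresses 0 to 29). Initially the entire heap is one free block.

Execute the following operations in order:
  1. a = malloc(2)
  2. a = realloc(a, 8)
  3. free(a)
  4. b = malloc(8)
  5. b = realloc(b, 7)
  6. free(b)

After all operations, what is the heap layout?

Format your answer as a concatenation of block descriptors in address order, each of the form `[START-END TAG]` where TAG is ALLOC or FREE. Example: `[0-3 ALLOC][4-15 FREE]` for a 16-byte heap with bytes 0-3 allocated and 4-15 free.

Answer: [0-29 FREE]

Derivation:
Op 1: a = malloc(2) -> a = 0; heap: [0-1 ALLOC][2-29 FREE]
Op 2: a = realloc(a, 8) -> a = 0; heap: [0-7 ALLOC][8-29 FREE]
Op 3: free(a) -> (freed a); heap: [0-29 FREE]
Op 4: b = malloc(8) -> b = 0; heap: [0-7 ALLOC][8-29 FREE]
Op 5: b = realloc(b, 7) -> b = 0; heap: [0-6 ALLOC][7-29 FREE]
Op 6: free(b) -> (freed b); heap: [0-29 FREE]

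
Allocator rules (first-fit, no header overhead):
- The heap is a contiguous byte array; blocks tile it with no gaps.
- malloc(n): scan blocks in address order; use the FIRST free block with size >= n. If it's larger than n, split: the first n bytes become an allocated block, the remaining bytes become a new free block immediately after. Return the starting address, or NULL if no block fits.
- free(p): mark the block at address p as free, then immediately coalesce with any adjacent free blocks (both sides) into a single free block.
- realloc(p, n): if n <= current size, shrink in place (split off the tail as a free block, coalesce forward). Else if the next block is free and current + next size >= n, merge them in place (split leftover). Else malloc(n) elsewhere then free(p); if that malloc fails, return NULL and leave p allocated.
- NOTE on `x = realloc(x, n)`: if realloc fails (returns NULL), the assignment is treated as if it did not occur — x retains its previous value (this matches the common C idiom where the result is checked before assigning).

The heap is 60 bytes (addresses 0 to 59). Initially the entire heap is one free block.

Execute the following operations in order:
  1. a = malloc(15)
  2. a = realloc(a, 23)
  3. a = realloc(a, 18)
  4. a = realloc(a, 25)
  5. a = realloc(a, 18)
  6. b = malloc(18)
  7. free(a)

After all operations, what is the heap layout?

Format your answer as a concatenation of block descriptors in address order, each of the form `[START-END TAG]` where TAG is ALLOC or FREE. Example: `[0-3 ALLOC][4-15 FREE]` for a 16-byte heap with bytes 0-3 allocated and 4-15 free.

Op 1: a = malloc(15) -> a = 0; heap: [0-14 ALLOC][15-59 FREE]
Op 2: a = realloc(a, 23) -> a = 0; heap: [0-22 ALLOC][23-59 FREE]
Op 3: a = realloc(a, 18) -> a = 0; heap: [0-17 ALLOC][18-59 FREE]
Op 4: a = realloc(a, 25) -> a = 0; heap: [0-24 ALLOC][25-59 FREE]
Op 5: a = realloc(a, 18) -> a = 0; heap: [0-17 ALLOC][18-59 FREE]
Op 6: b = malloc(18) -> b = 18; heap: [0-17 ALLOC][18-35 ALLOC][36-59 FREE]
Op 7: free(a) -> (freed a); heap: [0-17 FREE][18-35 ALLOC][36-59 FREE]

Answer: [0-17 FREE][18-35 ALLOC][36-59 FREE]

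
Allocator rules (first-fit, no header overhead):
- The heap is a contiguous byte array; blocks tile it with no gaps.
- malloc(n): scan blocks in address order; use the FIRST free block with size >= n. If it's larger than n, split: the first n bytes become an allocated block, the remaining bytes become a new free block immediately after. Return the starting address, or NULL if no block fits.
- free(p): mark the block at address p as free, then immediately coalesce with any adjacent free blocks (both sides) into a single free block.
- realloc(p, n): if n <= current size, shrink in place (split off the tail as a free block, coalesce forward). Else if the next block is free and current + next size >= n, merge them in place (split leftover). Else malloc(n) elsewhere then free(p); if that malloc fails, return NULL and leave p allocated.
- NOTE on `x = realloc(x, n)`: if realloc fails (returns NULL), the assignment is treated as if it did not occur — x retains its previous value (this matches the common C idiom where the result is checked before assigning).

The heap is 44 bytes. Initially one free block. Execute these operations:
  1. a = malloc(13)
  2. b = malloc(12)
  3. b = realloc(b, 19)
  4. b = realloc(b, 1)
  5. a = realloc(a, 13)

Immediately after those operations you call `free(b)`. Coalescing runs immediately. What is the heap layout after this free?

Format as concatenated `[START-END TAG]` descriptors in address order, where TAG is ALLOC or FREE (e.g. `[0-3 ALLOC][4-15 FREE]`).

Answer: [0-12 ALLOC][13-43 FREE]

Derivation:
Op 1: a = malloc(13) -> a = 0; heap: [0-12 ALLOC][13-43 FREE]
Op 2: b = malloc(12) -> b = 13; heap: [0-12 ALLOC][13-24 ALLOC][25-43 FREE]
Op 3: b = realloc(b, 19) -> b = 13; heap: [0-12 ALLOC][13-31 ALLOC][32-43 FREE]
Op 4: b = realloc(b, 1) -> b = 13; heap: [0-12 ALLOC][13-13 ALLOC][14-43 FREE]
Op 5: a = realloc(a, 13) -> a = 0; heap: [0-12 ALLOC][13-13 ALLOC][14-43 FREE]
free(b): b = 13 -> block [13-13 ALLOC]; mark free, coalesce with adjacent free neighbors -> [0-12 ALLOC][13-43 FREE]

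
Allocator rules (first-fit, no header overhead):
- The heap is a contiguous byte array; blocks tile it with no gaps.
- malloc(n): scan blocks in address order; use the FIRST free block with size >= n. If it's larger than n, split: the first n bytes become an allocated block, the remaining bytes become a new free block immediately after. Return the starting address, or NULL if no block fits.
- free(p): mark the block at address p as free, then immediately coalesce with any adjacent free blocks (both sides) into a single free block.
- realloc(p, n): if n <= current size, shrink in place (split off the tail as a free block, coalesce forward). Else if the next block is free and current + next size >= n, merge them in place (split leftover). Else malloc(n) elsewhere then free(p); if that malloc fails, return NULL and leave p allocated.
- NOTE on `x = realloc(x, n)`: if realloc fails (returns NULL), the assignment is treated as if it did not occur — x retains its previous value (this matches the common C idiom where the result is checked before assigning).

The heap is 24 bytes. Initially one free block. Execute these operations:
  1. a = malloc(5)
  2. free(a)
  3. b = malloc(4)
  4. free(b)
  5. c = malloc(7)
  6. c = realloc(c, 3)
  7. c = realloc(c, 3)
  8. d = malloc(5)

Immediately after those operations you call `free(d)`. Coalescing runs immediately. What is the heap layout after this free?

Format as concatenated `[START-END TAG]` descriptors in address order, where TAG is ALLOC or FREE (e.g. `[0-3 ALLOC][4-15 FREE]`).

Op 1: a = malloc(5) -> a = 0; heap: [0-4 ALLOC][5-23 FREE]
Op 2: free(a) -> (freed a); heap: [0-23 FREE]
Op 3: b = malloc(4) -> b = 0; heap: [0-3 ALLOC][4-23 FREE]
Op 4: free(b) -> (freed b); heap: [0-23 FREE]
Op 5: c = malloc(7) -> c = 0; heap: [0-6 ALLOC][7-23 FREE]
Op 6: c = realloc(c, 3) -> c = 0; heap: [0-2 ALLOC][3-23 FREE]
Op 7: c = realloc(c, 3) -> c = 0; heap: [0-2 ALLOC][3-23 FREE]
Op 8: d = malloc(5) -> d = 3; heap: [0-2 ALLOC][3-7 ALLOC][8-23 FREE]
free(d): d = 3 -> block [3-7 ALLOC]; mark free, coalesce with adjacent free neighbors -> [0-2 ALLOC][3-23 FREE]

Answer: [0-2 ALLOC][3-23 FREE]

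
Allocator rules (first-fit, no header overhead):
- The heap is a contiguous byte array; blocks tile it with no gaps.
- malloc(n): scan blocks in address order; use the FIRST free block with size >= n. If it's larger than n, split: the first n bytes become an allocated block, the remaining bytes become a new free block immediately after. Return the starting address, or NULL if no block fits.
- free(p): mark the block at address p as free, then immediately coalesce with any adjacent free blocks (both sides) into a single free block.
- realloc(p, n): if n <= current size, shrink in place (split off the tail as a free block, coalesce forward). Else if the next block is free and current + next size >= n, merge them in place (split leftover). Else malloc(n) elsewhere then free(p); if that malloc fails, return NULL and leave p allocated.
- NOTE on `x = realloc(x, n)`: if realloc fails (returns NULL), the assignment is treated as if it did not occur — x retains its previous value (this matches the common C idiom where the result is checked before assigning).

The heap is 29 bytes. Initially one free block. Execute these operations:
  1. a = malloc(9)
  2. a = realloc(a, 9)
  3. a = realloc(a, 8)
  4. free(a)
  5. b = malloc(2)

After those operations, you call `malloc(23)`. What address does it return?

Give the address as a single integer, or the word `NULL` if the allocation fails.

Answer: 2

Derivation:
Op 1: a = malloc(9) -> a = 0; heap: [0-8 ALLOC][9-28 FREE]
Op 2: a = realloc(a, 9) -> a = 0; heap: [0-8 ALLOC][9-28 FREE]
Op 3: a = realloc(a, 8) -> a = 0; heap: [0-7 ALLOC][8-28 FREE]
Op 4: free(a) -> (freed a); heap: [0-28 FREE]
Op 5: b = malloc(2) -> b = 0; heap: [0-1 ALLOC][2-28 FREE]
malloc(23): first-fit scan over [0-1 ALLOC][2-28 FREE] -> 2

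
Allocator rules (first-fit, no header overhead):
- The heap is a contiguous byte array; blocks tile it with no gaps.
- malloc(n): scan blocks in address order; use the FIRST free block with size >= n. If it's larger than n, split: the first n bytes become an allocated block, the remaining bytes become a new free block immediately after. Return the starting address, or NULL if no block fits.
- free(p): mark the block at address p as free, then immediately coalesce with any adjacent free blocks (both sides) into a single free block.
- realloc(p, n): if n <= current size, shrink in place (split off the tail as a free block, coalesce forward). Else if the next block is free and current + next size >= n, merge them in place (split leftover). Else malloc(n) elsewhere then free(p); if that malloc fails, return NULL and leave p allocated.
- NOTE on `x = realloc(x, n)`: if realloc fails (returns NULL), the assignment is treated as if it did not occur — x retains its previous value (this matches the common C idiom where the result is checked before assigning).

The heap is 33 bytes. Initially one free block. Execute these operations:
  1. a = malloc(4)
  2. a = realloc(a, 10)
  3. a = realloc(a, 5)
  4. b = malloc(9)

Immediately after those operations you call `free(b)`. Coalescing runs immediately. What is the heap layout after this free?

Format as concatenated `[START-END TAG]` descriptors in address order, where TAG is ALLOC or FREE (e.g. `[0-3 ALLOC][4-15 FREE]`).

Answer: [0-4 ALLOC][5-32 FREE]

Derivation:
Op 1: a = malloc(4) -> a = 0; heap: [0-3 ALLOC][4-32 FREE]
Op 2: a = realloc(a, 10) -> a = 0; heap: [0-9 ALLOC][10-32 FREE]
Op 3: a = realloc(a, 5) -> a = 0; heap: [0-4 ALLOC][5-32 FREE]
Op 4: b = malloc(9) -> b = 5; heap: [0-4 ALLOC][5-13 ALLOC][14-32 FREE]
free(b): b = 5 -> block [5-13 ALLOC]; mark free, coalesce with adjacent free neighbors -> [0-4 ALLOC][5-32 FREE]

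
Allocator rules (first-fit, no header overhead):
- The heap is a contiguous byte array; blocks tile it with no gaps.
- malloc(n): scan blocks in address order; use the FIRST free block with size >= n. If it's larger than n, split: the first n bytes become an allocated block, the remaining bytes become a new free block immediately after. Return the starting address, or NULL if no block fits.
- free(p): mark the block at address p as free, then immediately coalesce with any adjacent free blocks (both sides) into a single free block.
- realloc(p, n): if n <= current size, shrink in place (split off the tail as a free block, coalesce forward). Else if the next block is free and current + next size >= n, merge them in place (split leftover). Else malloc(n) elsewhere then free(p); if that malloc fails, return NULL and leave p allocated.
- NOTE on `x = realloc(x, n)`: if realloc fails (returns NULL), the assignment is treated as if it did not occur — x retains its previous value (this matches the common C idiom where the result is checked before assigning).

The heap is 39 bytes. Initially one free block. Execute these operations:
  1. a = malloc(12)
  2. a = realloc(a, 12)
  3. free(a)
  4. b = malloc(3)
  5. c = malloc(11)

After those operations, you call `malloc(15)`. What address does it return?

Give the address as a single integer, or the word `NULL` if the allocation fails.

Op 1: a = malloc(12) -> a = 0; heap: [0-11 ALLOC][12-38 FREE]
Op 2: a = realloc(a, 12) -> a = 0; heap: [0-11 ALLOC][12-38 FREE]
Op 3: free(a) -> (freed a); heap: [0-38 FREE]
Op 4: b = malloc(3) -> b = 0; heap: [0-2 ALLOC][3-38 FREE]
Op 5: c = malloc(11) -> c = 3; heap: [0-2 ALLOC][3-13 ALLOC][14-38 FREE]
malloc(15): first-fit scan over [0-2 ALLOC][3-13 ALLOC][14-38 FREE] -> 14

Answer: 14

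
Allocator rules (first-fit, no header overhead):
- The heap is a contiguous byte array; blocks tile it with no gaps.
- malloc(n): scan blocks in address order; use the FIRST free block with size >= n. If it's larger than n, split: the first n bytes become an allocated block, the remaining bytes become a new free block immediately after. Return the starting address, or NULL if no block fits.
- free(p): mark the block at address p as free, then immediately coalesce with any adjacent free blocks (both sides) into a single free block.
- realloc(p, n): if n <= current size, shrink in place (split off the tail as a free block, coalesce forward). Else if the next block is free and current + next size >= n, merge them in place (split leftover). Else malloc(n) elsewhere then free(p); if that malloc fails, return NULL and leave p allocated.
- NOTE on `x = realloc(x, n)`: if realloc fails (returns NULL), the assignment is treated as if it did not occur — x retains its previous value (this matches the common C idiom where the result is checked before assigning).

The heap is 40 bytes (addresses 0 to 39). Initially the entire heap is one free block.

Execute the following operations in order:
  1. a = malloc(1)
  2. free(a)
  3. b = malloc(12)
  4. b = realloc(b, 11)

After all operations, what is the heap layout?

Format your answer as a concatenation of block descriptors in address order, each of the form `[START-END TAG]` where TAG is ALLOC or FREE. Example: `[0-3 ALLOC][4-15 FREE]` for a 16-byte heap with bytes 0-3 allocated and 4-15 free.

Answer: [0-10 ALLOC][11-39 FREE]

Derivation:
Op 1: a = malloc(1) -> a = 0; heap: [0-0 ALLOC][1-39 FREE]
Op 2: free(a) -> (freed a); heap: [0-39 FREE]
Op 3: b = malloc(12) -> b = 0; heap: [0-11 ALLOC][12-39 FREE]
Op 4: b = realloc(b, 11) -> b = 0; heap: [0-10 ALLOC][11-39 FREE]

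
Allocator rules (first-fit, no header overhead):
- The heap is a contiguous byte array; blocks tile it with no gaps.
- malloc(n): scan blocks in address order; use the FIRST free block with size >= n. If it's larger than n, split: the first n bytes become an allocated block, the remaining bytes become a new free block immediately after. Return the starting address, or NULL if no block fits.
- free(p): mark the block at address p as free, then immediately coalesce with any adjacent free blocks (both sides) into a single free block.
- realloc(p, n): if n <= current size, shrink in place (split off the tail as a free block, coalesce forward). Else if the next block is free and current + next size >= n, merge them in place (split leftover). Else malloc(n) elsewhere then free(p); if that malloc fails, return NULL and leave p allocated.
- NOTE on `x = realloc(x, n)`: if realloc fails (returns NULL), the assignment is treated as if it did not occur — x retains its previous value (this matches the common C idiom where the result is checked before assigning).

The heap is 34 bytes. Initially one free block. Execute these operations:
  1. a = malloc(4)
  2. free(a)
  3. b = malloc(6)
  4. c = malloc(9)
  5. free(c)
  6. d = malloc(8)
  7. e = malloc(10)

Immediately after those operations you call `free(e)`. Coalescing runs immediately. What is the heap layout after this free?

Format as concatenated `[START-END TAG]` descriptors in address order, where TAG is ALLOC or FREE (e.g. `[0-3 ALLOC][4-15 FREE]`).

Answer: [0-5 ALLOC][6-13 ALLOC][14-33 FREE]

Derivation:
Op 1: a = malloc(4) -> a = 0; heap: [0-3 ALLOC][4-33 FREE]
Op 2: free(a) -> (freed a); heap: [0-33 FREE]
Op 3: b = malloc(6) -> b = 0; heap: [0-5 ALLOC][6-33 FREE]
Op 4: c = malloc(9) -> c = 6; heap: [0-5 ALLOC][6-14 ALLOC][15-33 FREE]
Op 5: free(c) -> (freed c); heap: [0-5 ALLOC][6-33 FREE]
Op 6: d = malloc(8) -> d = 6; heap: [0-5 ALLOC][6-13 ALLOC][14-33 FREE]
Op 7: e = malloc(10) -> e = 14; heap: [0-5 ALLOC][6-13 ALLOC][14-23 ALLOC][24-33 FREE]
free(e): e = 14 -> block [14-23 ALLOC]; mark free, coalesce with adjacent free neighbors -> [0-5 ALLOC][6-13 ALLOC][14-33 FREE]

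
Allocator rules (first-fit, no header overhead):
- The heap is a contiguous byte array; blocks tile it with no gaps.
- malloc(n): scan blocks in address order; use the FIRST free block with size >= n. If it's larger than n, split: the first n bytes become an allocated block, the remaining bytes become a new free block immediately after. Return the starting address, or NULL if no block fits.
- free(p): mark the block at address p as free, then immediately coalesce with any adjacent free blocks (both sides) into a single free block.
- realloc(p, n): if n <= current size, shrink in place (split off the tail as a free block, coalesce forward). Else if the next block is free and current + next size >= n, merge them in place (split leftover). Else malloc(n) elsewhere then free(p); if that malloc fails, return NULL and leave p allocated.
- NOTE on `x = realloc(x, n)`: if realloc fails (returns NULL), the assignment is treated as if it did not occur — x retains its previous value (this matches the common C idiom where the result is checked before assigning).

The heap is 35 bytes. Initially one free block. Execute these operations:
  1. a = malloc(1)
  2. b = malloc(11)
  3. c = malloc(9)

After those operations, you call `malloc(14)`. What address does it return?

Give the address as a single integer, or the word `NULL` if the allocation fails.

Op 1: a = malloc(1) -> a = 0; heap: [0-0 ALLOC][1-34 FREE]
Op 2: b = malloc(11) -> b = 1; heap: [0-0 ALLOC][1-11 ALLOC][12-34 FREE]
Op 3: c = malloc(9) -> c = 12; heap: [0-0 ALLOC][1-11 ALLOC][12-20 ALLOC][21-34 FREE]
malloc(14): first-fit scan over [0-0 ALLOC][1-11 ALLOC][12-20 ALLOC][21-34 FREE] -> 21

Answer: 21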